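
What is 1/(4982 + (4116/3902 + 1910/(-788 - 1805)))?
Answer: 5058943/25205264010 ≈ 0.00020071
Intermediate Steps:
1/(4982 + (4116/3902 + 1910/(-788 - 1805))) = 1/(4982 + (4116*(1/3902) + 1910/(-2593))) = 1/(4982 + (2058/1951 + 1910*(-1/2593))) = 1/(4982 + (2058/1951 - 1910/2593)) = 1/(4982 + 1609984/5058943) = 1/(25205264010/5058943) = 5058943/25205264010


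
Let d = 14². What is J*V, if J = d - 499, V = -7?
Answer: 2121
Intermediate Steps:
d = 196
J = -303 (J = 196 - 499 = -303)
J*V = -303*(-7) = 2121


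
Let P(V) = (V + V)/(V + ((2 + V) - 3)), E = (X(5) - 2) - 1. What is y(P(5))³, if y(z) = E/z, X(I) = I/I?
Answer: -729/125 ≈ -5.8320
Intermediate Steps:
X(I) = 1
E = -2 (E = (1 - 2) - 1 = -1 - 1 = -2)
P(V) = 2*V/(-1 + 2*V) (P(V) = (2*V)/(V + (-1 + V)) = (2*V)/(-1 + 2*V) = 2*V/(-1 + 2*V))
y(z) = -2/z
y(P(5))³ = (-2/(2*5/(-1 + 2*5)))³ = (-2/(2*5/(-1 + 10)))³ = (-2/(2*5/9))³ = (-2/(2*5*(⅑)))³ = (-2/10/9)³ = (-2*9/10)³ = (-9/5)³ = -729/125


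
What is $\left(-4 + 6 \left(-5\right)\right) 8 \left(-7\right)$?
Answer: $1904$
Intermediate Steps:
$\left(-4 + 6 \left(-5\right)\right) 8 \left(-7\right) = \left(-4 - 30\right) 8 \left(-7\right) = \left(-34\right) 8 \left(-7\right) = \left(-272\right) \left(-7\right) = 1904$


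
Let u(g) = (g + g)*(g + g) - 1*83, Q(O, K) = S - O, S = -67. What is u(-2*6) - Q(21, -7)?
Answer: 581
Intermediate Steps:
Q(O, K) = -67 - O
u(g) = -83 + 4*g**2 (u(g) = (2*g)*(2*g) - 83 = 4*g**2 - 83 = -83 + 4*g**2)
u(-2*6) - Q(21, -7) = (-83 + 4*(-2*6)**2) - (-67 - 1*21) = (-83 + 4*(-12)**2) - (-67 - 21) = (-83 + 4*144) - 1*(-88) = (-83 + 576) + 88 = 493 + 88 = 581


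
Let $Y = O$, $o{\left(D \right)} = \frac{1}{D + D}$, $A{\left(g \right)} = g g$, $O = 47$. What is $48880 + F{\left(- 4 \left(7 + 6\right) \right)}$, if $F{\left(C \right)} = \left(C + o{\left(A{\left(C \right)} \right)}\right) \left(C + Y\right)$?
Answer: $\frac{265749115}{5408} \approx 49140.0$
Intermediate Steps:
$A{\left(g \right)} = g^{2}$
$o{\left(D \right)} = \frac{1}{2 D}$
$Y = 47$
$F{\left(C \right)} = \left(47 + C\right) \left(C + \frac{1}{2 C^{2}}\right)$ ($F{\left(C \right)} = \left(C + \frac{1}{2 C^{2}}\right) \left(C + 47\right) = \left(C + \frac{1}{2 C^{2}}\right) \left(47 + C\right) = \left(47 + C\right) \left(C + \frac{1}{2 C^{2}}\right)$)
$48880 + F{\left(- 4 \left(7 + 6\right) \right)} = 48880 + \frac{47 - 4 \left(7 + 6\right) + 2 \left(- 4 \left(7 + 6\right)\right)^{3} \left(47 - 4 \left(7 + 6\right)\right)}{2 \cdot 16 \left(7 + 6\right)^{2}} = 48880 + \frac{47 - 52 + 2 \left(\left(-4\right) 13\right)^{3} \left(47 - 52\right)}{2 \cdot 2704} = 48880 + \frac{47 - 52 + 2 \left(-52\right)^{3} \left(47 - 52\right)}{2 \cdot 2704} = 48880 + \frac{1}{2} \cdot \frac{1}{2704} \left(47 - 52 + 2 \left(-140608\right) \left(-5\right)\right) = 48880 + \frac{1}{2} \cdot \frac{1}{2704} \left(47 - 52 + 1406080\right) = 48880 + \frac{1}{2} \cdot \frac{1}{2704} \cdot 1406075 = 48880 + \frac{1406075}{5408} = \frac{265749115}{5408}$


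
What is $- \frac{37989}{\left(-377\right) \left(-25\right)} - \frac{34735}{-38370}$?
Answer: $- \frac{226052111}{72327450} \approx -3.1254$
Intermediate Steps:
$- \frac{37989}{\left(-377\right) \left(-25\right)} - \frac{34735}{-38370} = - \frac{37989}{9425} - - \frac{6947}{7674} = \left(-37989\right) \frac{1}{9425} + \frac{6947}{7674} = - \frac{37989}{9425} + \frac{6947}{7674} = - \frac{226052111}{72327450}$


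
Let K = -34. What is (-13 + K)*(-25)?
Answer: 1175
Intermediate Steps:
(-13 + K)*(-25) = (-13 - 34)*(-25) = -47*(-25) = 1175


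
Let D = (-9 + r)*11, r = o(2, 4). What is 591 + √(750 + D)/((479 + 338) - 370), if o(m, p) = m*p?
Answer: 591 + √739/447 ≈ 591.06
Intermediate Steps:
r = 8 (r = 2*4 = 8)
D = -11 (D = (-9 + 8)*11 = -1*11 = -11)
591 + √(750 + D)/((479 + 338) - 370) = 591 + √(750 - 11)/((479 + 338) - 370) = 591 + √739/(817 - 370) = 591 + √739/447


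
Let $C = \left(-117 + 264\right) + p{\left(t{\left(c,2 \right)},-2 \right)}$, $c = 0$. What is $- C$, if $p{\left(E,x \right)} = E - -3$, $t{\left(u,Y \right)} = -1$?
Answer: $-149$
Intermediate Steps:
$p{\left(E,x \right)} = 3 + E$ ($p{\left(E,x \right)} = E + 3 = 3 + E$)
$C = 149$ ($C = \left(-117 + 264\right) + \left(3 - 1\right) = 147 + 2 = 149$)
$- C = \left(-1\right) 149 = -149$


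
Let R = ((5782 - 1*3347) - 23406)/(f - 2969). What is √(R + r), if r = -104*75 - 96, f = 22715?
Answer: I*√342122239078/6582 ≈ 88.865*I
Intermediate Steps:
r = -7896 (r = -7800 - 96 = -7896)
R = -20971/19746 (R = ((5782 - 1*3347) - 23406)/(22715 - 2969) = ((5782 - 3347) - 23406)/19746 = (2435 - 23406)*(1/19746) = -20971*1/19746 = -20971/19746 ≈ -1.0620)
√(R + r) = √(-20971/19746 - 7896) = √(-155935387/19746) = I*√342122239078/6582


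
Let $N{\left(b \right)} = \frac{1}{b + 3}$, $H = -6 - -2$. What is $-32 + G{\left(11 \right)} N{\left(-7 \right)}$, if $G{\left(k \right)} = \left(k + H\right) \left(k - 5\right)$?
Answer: $- \frac{85}{2} \approx -42.5$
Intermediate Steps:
$H = -4$ ($H = -6 + 2 = -4$)
$N{\left(b \right)} = \frac{1}{3 + b}$
$G{\left(k \right)} = \left(-5 + k\right) \left(-4 + k\right)$ ($G{\left(k \right)} = \left(k - 4\right) \left(k - 5\right) = \left(-4 + k\right) \left(-5 + k\right) = \left(-5 + k\right) \left(-4 + k\right)$)
$-32 + G{\left(11 \right)} N{\left(-7 \right)} = -32 + \frac{20 + 11^{2} - 99}{3 - 7} = -32 + \frac{20 + 121 - 99}{-4} = -32 + 42 \left(- \frac{1}{4}\right) = -32 - \frac{21}{2} = - \frac{85}{2}$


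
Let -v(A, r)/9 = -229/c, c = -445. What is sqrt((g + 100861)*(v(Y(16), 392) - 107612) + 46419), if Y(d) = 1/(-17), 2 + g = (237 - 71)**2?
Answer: 12*I*sqrt(760170851102)/89 ≈ 1.1756e+5*I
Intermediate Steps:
g = 27554 (g = -2 + (237 - 71)**2 = -2 + 166**2 = -2 + 27556 = 27554)
Y(d) = -1/17
v(A, r) = -2061/445 (v(A, r) = -(-2061)/(-445) = -(-2061)*(-1)/445 = -9*229/445 = -2061/445)
sqrt((g + 100861)*(v(Y(16), 392) - 107612) + 46419) = sqrt((27554 + 100861)*(-2061/445 - 107612) + 46419) = sqrt(128415*(-47889401/445) + 46419) = sqrt(-1229943485883/89 + 46419) = sqrt(-1229939354592/89) = 12*I*sqrt(760170851102)/89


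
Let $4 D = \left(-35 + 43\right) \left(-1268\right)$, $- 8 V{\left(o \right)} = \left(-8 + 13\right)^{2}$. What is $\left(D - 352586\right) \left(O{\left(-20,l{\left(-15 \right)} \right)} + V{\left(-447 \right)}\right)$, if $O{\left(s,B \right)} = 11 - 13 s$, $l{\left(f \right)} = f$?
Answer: $- \frac{380513223}{4} \approx -9.5128 \cdot 10^{7}$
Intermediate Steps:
$V{\left(o \right)} = - \frac{25}{8}$ ($V{\left(o \right)} = - \frac{\left(-8 + 13\right)^{2}}{8} = - \frac{5^{2}}{8} = \left(- \frac{1}{8}\right) 25 = - \frac{25}{8}$)
$D = -2536$ ($D = \frac{\left(-35 + 43\right) \left(-1268\right)}{4} = \frac{8 \left(-1268\right)}{4} = \frac{1}{4} \left(-10144\right) = -2536$)
$\left(D - 352586\right) \left(O{\left(-20,l{\left(-15 \right)} \right)} + V{\left(-447 \right)}\right) = \left(-2536 - 352586\right) \left(\left(11 - -260\right) - \frac{25}{8}\right) = - 355122 \left(\left(11 + 260\right) - \frac{25}{8}\right) = - 355122 \left(271 - \frac{25}{8}\right) = \left(-355122\right) \frac{2143}{8} = - \frac{380513223}{4}$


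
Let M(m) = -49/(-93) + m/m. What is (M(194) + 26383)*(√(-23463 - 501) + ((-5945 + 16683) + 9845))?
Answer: 16835254221/31 + 4907522*I*√5991/93 ≈ 5.4307e+8 + 4.0844e+6*I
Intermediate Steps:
M(m) = 142/93 (M(m) = -49*(-1/93) + 1 = 49/93 + 1 = 142/93)
(M(194) + 26383)*(√(-23463 - 501) + ((-5945 + 16683) + 9845)) = (142/93 + 26383)*(√(-23463 - 501) + ((-5945 + 16683) + 9845)) = 2453761*(√(-23964) + (10738 + 9845))/93 = 2453761*(2*I*√5991 + 20583)/93 = 2453761*(20583 + 2*I*√5991)/93 = 16835254221/31 + 4907522*I*√5991/93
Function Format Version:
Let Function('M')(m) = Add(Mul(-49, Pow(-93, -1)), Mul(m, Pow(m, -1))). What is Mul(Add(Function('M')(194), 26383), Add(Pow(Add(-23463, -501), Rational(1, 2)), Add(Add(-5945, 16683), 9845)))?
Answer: Add(Rational(16835254221, 31), Mul(Rational(4907522, 93), I, Pow(5991, Rational(1, 2)))) ≈ Add(5.4307e+8, Mul(4.0844e+6, I))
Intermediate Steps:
Function('M')(m) = Rational(142, 93) (Function('M')(m) = Add(Mul(-49, Rational(-1, 93)), 1) = Add(Rational(49, 93), 1) = Rational(142, 93))
Mul(Add(Function('M')(194), 26383), Add(Pow(Add(-23463, -501), Rational(1, 2)), Add(Add(-5945, 16683), 9845))) = Mul(Add(Rational(142, 93), 26383), Add(Pow(Add(-23463, -501), Rational(1, 2)), Add(Add(-5945, 16683), 9845))) = Mul(Rational(2453761, 93), Add(Pow(-23964, Rational(1, 2)), Add(10738, 9845))) = Mul(Rational(2453761, 93), Add(Mul(2, I, Pow(5991, Rational(1, 2))), 20583)) = Mul(Rational(2453761, 93), Add(20583, Mul(2, I, Pow(5991, Rational(1, 2))))) = Add(Rational(16835254221, 31), Mul(Rational(4907522, 93), I, Pow(5991, Rational(1, 2))))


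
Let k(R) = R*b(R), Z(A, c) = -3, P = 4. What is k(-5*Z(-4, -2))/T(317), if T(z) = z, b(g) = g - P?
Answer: 165/317 ≈ 0.52050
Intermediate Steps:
b(g) = -4 + g (b(g) = g - 1*4 = g - 4 = -4 + g)
k(R) = R*(-4 + R)
k(-5*Z(-4, -2))/T(317) = ((-5*(-3))*(-4 - 5*(-3)))/317 = (15*(-4 + 15))*(1/317) = (15*11)*(1/317) = 165*(1/317) = 165/317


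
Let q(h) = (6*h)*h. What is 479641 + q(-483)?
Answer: 1879375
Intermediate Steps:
q(h) = 6*h²
479641 + q(-483) = 479641 + 6*(-483)² = 479641 + 6*233289 = 479641 + 1399734 = 1879375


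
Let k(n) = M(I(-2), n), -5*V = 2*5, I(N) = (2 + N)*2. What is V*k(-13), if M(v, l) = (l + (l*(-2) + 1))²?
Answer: -392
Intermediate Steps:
I(N) = 4 + 2*N
V = -2 (V = -2*5/5 = -⅕*10 = -2)
M(v, l) = (1 - l)² (M(v, l) = (l + (-2*l + 1))² = (l + (1 - 2*l))² = (1 - l)²)
k(n) = (-1 + n)²
V*k(-13) = -2*(-1 - 13)² = -2*(-14)² = -2*196 = -392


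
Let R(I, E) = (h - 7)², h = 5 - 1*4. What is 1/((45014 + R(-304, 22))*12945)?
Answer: 1/583172250 ≈ 1.7148e-9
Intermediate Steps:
h = 1 (h = 5 - 4 = 1)
R(I, E) = 36 (R(I, E) = (1 - 7)² = (-6)² = 36)
1/((45014 + R(-304, 22))*12945) = 1/((45014 + 36)*12945) = (1/12945)/45050 = (1/45050)*(1/12945) = 1/583172250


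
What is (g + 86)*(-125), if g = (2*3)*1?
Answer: -11500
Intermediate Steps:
g = 6 (g = 6*1 = 6)
(g + 86)*(-125) = (6 + 86)*(-125) = 92*(-125) = -11500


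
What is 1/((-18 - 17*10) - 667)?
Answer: -1/855 ≈ -0.0011696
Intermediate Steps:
1/((-18 - 17*10) - 667) = 1/((-18 - 170) - 667) = 1/(-188 - 667) = 1/(-855) = -1/855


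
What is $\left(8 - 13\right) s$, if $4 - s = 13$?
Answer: $45$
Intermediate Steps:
$s = -9$ ($s = 4 - 13 = -9$)
$\left(8 - 13\right) s = \left(8 - 13\right) \left(-9\right) = \left(-5\right) \left(-9\right) = 45$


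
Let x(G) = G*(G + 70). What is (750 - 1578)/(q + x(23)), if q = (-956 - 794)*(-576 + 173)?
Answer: -828/707389 ≈ -0.0011705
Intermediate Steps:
q = 705250 (q = -1750*(-403) = 705250)
x(G) = G*(70 + G)
(750 - 1578)/(q + x(23)) = (750 - 1578)/(705250 + 23*(70 + 23)) = -828/(705250 + 23*93) = -828/(705250 + 2139) = -828/707389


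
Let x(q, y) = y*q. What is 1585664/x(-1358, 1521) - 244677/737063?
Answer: -837059506259/761208446817 ≈ -1.0996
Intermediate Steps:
x(q, y) = q*y
1585664/x(-1358, 1521) - 244677/737063 = 1585664/((-1358*1521)) - 244677/737063 = 1585664/(-2065518) - 244677*1/737063 = 1585664*(-1/2065518) - 244677/737063 = -792832/1032759 - 244677/737063 = -837059506259/761208446817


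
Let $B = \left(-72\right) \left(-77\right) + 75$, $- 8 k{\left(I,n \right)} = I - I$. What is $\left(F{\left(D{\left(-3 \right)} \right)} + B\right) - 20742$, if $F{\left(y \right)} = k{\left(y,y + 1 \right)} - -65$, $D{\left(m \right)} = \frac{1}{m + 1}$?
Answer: $-15058$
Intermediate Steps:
$k{\left(I,n \right)} = 0$ ($k{\left(I,n \right)} = - \frac{I - I}{8} = \left(- \frac{1}{8}\right) 0 = 0$)
$B = 5619$ ($B = 5544 + 75 = 5619$)
$D{\left(m \right)} = \frac{1}{1 + m}$
$F{\left(y \right)} = 65$ ($F{\left(y \right)} = 0 - -65 = 0 + 65 = 65$)
$\left(F{\left(D{\left(-3 \right)} \right)} + B\right) - 20742 = \left(65 + 5619\right) - 20742 = 5684 - 20742 = -15058$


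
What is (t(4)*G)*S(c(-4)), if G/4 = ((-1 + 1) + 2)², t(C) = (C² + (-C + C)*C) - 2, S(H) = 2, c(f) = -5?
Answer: 448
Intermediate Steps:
t(C) = -2 + C² (t(C) = (C² + 0*C) - 2 = (C² + 0) - 2 = C² - 2 = -2 + C²)
G = 16 (G = 4*((-1 + 1) + 2)² = 4*(0 + 2)² = 4*2² = 4*4 = 16)
(t(4)*G)*S(c(-4)) = ((-2 + 4²)*16)*2 = ((-2 + 16)*16)*2 = (14*16)*2 = 224*2 = 448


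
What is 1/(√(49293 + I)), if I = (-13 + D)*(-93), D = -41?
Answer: √6035/18105 ≈ 0.0042908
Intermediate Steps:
I = 5022 (I = (-13 - 41)*(-93) = -54*(-93) = 5022)
1/(√(49293 + I)) = 1/(√(49293 + 5022)) = 1/(√54315) = 1/(3*√6035) = √6035/18105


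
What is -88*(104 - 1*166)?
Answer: 5456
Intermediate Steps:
-88*(104 - 1*166) = -88*(104 - 166) = -88*(-62) = 5456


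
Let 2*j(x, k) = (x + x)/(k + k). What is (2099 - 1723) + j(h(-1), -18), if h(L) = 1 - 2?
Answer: 13537/36 ≈ 376.03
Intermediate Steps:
h(L) = -1
j(x, k) = x/(2*k) (j(x, k) = ((x + x)/(k + k))/2 = ((2*x)/((2*k)))/2 = ((2*x)*(1/(2*k)))/2 = (x/k)/2 = x/(2*k))
(2099 - 1723) + j(h(-1), -18) = (2099 - 1723) + (½)*(-1)/(-18) = 376 + (½)*(-1)*(-1/18) = 376 + 1/36 = 13537/36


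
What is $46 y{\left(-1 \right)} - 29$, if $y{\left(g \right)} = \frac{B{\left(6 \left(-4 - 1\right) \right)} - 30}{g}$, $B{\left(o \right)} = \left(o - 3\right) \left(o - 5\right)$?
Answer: $-51779$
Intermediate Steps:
$B{\left(o \right)} = \left(-5 + o\right) \left(-3 + o\right)$ ($B{\left(o \right)} = \left(-3 + o\right) \left(-5 + o\right) = \left(-5 + o\right) \left(-3 + o\right)$)
$y{\left(g \right)} = \frac{1125}{g}$ ($y{\left(g \right)} = \frac{\left(15 + \left(6 \left(-4 - 1\right)\right)^{2} - 8 \cdot 6 \left(-4 - 1\right)\right) - 30}{g} = \frac{\left(15 + \left(6 \left(-5\right)\right)^{2} - 8 \cdot 6 \left(-5\right)\right) - 30}{g} = \frac{\left(15 + \left(-30\right)^{2} - -240\right) - 30}{g} = \frac{\left(15 + 900 + 240\right) - 30}{g} = \frac{1155 - 30}{g} = \frac{1125}{g}$)
$46 y{\left(-1 \right)} - 29 = 46 \frac{1125}{-1} - 29 = 46 \cdot 1125 \left(-1\right) - 29 = 46 \left(-1125\right) - 29 = -51750 - 29 = -51779$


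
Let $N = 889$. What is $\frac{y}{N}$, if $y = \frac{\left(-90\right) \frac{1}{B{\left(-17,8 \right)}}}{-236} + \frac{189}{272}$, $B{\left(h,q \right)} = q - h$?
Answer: $\frac{56979}{71333360} \approx 0.00079877$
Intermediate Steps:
$y = \frac{56979}{80240}$ ($y = \frac{\left(-90\right) \frac{1}{8 - -17}}{-236} + \frac{189}{272} = - \frac{90}{8 + 17} \left(- \frac{1}{236}\right) + 189 \cdot \frac{1}{272} = - \frac{90}{25} \left(- \frac{1}{236}\right) + \frac{189}{272} = \left(-90\right) \frac{1}{25} \left(- \frac{1}{236}\right) + \frac{189}{272} = \left(- \frac{18}{5}\right) \left(- \frac{1}{236}\right) + \frac{189}{272} = \frac{9}{590} + \frac{189}{272} = \frac{56979}{80240} \approx 0.71011$)
$\frac{y}{N} = \frac{56979}{80240 \cdot 889} = \frac{56979}{80240} \cdot \frac{1}{889} = \frac{56979}{71333360}$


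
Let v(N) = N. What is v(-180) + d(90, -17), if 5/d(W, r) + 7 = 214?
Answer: -37255/207 ≈ -179.98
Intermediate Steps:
d(W, r) = 5/207 (d(W, r) = 5/(-7 + 214) = 5/207)
v(-180) + d(90, -17) = -180 + 5/207 = -37255/207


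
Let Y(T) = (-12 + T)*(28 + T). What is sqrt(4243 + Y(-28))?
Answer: sqrt(4243) ≈ 65.138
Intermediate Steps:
sqrt(4243 + Y(-28)) = sqrt(4243 + (-336 + (-28)**2 + 16*(-28))) = sqrt(4243 + (-336 + 784 - 448)) = sqrt(4243 + 0) = sqrt(4243)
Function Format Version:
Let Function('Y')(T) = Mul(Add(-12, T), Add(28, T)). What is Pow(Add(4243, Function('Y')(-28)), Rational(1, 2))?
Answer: Pow(4243, Rational(1, 2)) ≈ 65.138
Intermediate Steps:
Pow(Add(4243, Function('Y')(-28)), Rational(1, 2)) = Pow(Add(4243, Add(-336, Pow(-28, 2), Mul(16, -28))), Rational(1, 2)) = Pow(Add(4243, Add(-336, 784, -448)), Rational(1, 2)) = Pow(Add(4243, 0), Rational(1, 2)) = Pow(4243, Rational(1, 2))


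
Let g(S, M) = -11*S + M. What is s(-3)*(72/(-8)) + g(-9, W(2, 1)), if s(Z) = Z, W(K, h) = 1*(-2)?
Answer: 124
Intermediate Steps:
W(K, h) = -2
g(S, M) = M - 11*S
s(-3)*(72/(-8)) + g(-9, W(2, 1)) = -216/(-8) + (-2 - 11*(-9)) = -216*(-1)/8 + (-2 + 99) = -3*(-9) + 97 = 27 + 97 = 124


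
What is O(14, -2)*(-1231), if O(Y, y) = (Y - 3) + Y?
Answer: -30775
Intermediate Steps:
O(Y, y) = -3 + 2*Y (O(Y, y) = (-3 + Y) + Y = -3 + 2*Y)
O(14, -2)*(-1231) = (-3 + 2*14)*(-1231) = (-3 + 28)*(-1231) = 25*(-1231) = -30775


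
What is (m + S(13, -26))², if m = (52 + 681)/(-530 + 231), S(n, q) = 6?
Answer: 1125721/89401 ≈ 12.592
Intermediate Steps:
m = -733/299 (m = 733/(-299) = 733*(-1/299) = -733/299 ≈ -2.4515)
(m + S(13, -26))² = (-733/299 + 6)² = (1061/299)² = 1125721/89401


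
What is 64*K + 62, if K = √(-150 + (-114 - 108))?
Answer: 62 + 128*I*√93 ≈ 62.0 + 1234.4*I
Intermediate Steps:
K = 2*I*√93 (K = √(-150 - 222) = √(-372) = 2*I*√93 ≈ 19.287*I)
64*K + 62 = 64*(2*I*√93) + 62 = 128*I*√93 + 62 = 62 + 128*I*√93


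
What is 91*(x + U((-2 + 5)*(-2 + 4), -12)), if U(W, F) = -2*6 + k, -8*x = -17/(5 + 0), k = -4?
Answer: -56693/40 ≈ -1417.3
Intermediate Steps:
x = 17/40 (x = -(-17)/(8*(5 + 0)) = -(-17)/(8*5) = -⅛*(-17/5) = 17/40 ≈ 0.42500)
U(W, F) = -16 (U(W, F) = -2*6 - 4 = -12 - 4 = -16)
91*(x + U((-2 + 5)*(-2 + 4), -12)) = 91*(17/40 - 16) = 91*(-623/40) = -56693/40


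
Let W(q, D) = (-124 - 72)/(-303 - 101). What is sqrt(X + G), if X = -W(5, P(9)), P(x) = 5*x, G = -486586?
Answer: I*sqrt(4963668735)/101 ≈ 697.56*I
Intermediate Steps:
W(q, D) = 49/101 (W(q, D) = -196/(-404) = -196*(-1/404) = 49/101)
X = -49/101 (X = -1*49/101 = -49/101 ≈ -0.48515)
sqrt(X + G) = sqrt(-49/101 - 486586) = sqrt(-49145235/101) = I*sqrt(4963668735)/101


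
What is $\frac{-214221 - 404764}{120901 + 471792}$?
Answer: $- \frac{618985}{592693} \approx -1.0444$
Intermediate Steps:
$\frac{-214221 - 404764}{120901 + 471792} = - \frac{618985}{592693}$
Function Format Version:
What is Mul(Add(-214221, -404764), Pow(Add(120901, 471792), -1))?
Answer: Rational(-618985, 592693) ≈ -1.0444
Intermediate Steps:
Mul(Add(-214221, -404764), Pow(Add(120901, 471792), -1)) = Mul(-618985, Pow(592693, -1)) = Mul(-618985, Rational(1, 592693)) = Rational(-618985, 592693)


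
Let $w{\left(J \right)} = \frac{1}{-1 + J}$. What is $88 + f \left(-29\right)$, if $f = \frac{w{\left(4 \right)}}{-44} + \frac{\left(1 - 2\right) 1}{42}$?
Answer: $\frac{82153}{924} \approx 88.91$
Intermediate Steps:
$f = - \frac{29}{924}$ ($f = \frac{1}{\left(-1 + 4\right) \left(-44\right)} + \frac{\left(1 - 2\right) 1}{42} = \frac{1}{3} \left(- \frac{1}{44}\right) + \left(-1\right) 1 \cdot \frac{1}{42} = \frac{1}{3} \left(- \frac{1}{44}\right) - \frac{1}{42} = - \frac{1}{132} - \frac{1}{42} = - \frac{29}{924} \approx -0.031385$)
$88 + f \left(-29\right) = 88 - - \frac{841}{924} = 88 + \frac{841}{924} = \frac{82153}{924}$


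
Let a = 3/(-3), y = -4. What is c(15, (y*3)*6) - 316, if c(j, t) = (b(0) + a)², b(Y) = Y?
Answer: -315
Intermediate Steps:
a = -1 (a = 3*(-⅓) = -1)
c(j, t) = 1 (c(j, t) = (0 - 1)² = (-1)² = 1)
c(15, (y*3)*6) - 316 = 1 - 316 = -315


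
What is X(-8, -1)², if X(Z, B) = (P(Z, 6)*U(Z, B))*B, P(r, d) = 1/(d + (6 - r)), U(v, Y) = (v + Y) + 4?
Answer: 1/16 ≈ 0.062500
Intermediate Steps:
U(v, Y) = 4 + Y + v (U(v, Y) = (Y + v) + 4 = 4 + Y + v)
P(r, d) = 1/(6 + d - r)
X(Z, B) = B*(4 + B + Z)/(12 - Z) (X(Z, B) = ((4 + B + Z)/(6 + 6 - Z))*B = ((4 + B + Z)/(12 - Z))*B = B*(4 + B + Z)/(12 - Z))
X(-8, -1)² = (-(4 - 1 - 8)/(12 - 1*(-8)))² = (-1*(-5)/(12 + 8))² = (-1*(-5)/20)² = (-1*1/20*(-5))² = (¼)² = 1/16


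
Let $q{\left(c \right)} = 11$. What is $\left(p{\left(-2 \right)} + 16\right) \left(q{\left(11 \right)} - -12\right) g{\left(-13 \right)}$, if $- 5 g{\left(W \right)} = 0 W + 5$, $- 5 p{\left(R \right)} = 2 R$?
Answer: $- \frac{1932}{5} \approx -386.4$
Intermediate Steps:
$p{\left(R \right)} = - \frac{2 R}{5}$
$g{\left(W \right)} = -1$ ($g{\left(W \right)} = - \frac{0 W + 5}{5} = - \frac{0 + 5}{5} = \left(- \frac{1}{5}\right) 5 = -1$)
$\left(p{\left(-2 \right)} + 16\right) \left(q{\left(11 \right)} - -12\right) g{\left(-13 \right)} = \left(\left(- \frac{2}{5}\right) \left(-2\right) + 16\right) \left(11 - -12\right) \left(-1\right) = \left(\frac{4}{5} + 16\right) \left(11 + 12\right) \left(-1\right) = \frac{84}{5} \cdot 23 \left(-1\right) = \frac{1932}{5} \left(-1\right) = - \frac{1932}{5}$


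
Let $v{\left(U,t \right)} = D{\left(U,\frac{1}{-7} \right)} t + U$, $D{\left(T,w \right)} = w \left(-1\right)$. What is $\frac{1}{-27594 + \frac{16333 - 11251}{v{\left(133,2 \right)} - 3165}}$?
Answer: $- \frac{3537}{97605907} \approx -3.6238 \cdot 10^{-5}$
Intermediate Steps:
$D{\left(T,w \right)} = - w$
$v{\left(U,t \right)} = U + \frac{t}{7}$ ($v{\left(U,t \right)} = - \frac{1}{-7} t + U = \left(-1\right) \left(- \frac{1}{7}\right) t + U = \frac{t}{7} + U = U + \frac{t}{7}$)
$\frac{1}{-27594 + \frac{16333 - 11251}{v{\left(133,2 \right)} - 3165}} = \frac{1}{-27594 + \frac{16333 - 11251}{\left(133 + \frac{1}{7} \cdot 2\right) - 3165}} = \frac{1}{-27594 + \frac{5082}{\left(133 + \frac{2}{7}\right) - 3165}} = \frac{1}{-27594 + \frac{5082}{\frac{933}{7} - 3165}} = \frac{1}{-27594 + \frac{5082}{- \frac{21222}{7}}} = \frac{1}{-27594 + 5082 \left(- \frac{7}{21222}\right)} = \frac{1}{-27594 - \frac{5929}{3537}} = \frac{1}{- \frac{97605907}{3537}} = - \frac{3537}{97605907}$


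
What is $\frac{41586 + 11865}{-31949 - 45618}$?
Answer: $- \frac{53451}{77567} \approx -0.68909$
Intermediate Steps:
$\frac{41586 + 11865}{-31949 - 45618} = \frac{53451}{-77567} = 53451 \left(- \frac{1}{77567}\right) = - \frac{53451}{77567}$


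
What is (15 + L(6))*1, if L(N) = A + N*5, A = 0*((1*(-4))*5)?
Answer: 45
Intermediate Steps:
A = 0 (A = 0*(-4*5) = 0*(-20) = 0)
L(N) = 5*N (L(N) = 0 + N*5 = 0 + 5*N = 5*N)
(15 + L(6))*1 = (15 + 5*6)*1 = (15 + 30)*1 = 45*1 = 45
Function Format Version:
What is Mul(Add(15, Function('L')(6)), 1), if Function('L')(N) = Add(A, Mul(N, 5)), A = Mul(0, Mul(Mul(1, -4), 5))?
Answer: 45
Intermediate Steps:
A = 0 (A = Mul(0, Mul(-4, 5)) = Mul(0, -20) = 0)
Function('L')(N) = Mul(5, N) (Function('L')(N) = Add(0, Mul(N, 5)) = Add(0, Mul(5, N)) = Mul(5, N))
Mul(Add(15, Function('L')(6)), 1) = Mul(Add(15, Mul(5, 6)), 1) = Mul(Add(15, 30), 1) = Mul(45, 1) = 45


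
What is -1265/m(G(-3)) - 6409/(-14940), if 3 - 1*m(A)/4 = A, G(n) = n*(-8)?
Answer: 404947/26145 ≈ 15.489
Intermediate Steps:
G(n) = -8*n
m(A) = 12 - 4*A
-1265/m(G(-3)) - 6409/(-14940) = -1265/(12 - (-32)*(-3)) - 6409/(-14940) = -1265/(12 - 4*24) - 6409*(-1/14940) = -1265/(12 - 96) + 6409/14940 = -1265/(-84) + 6409/14940 = -1265*(-1/84) + 6409/14940 = 1265/84 + 6409/14940 = 404947/26145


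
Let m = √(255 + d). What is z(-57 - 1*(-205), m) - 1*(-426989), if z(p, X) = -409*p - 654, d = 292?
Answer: 365803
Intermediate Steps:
m = √547 (m = √(255 + 292) = √547 ≈ 23.388)
z(p, X) = -654 - 409*p
z(-57 - 1*(-205), m) - 1*(-426989) = (-654 - 409*(-57 - 1*(-205))) - 1*(-426989) = (-654 - 409*(-57 + 205)) + 426989 = (-654 - 409*148) + 426989 = (-654 - 60532) + 426989 = -61186 + 426989 = 365803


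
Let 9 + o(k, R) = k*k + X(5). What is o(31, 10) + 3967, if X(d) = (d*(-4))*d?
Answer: 4819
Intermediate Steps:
X(d) = -4*d² (X(d) = (-4*d)*d = -4*d²)
o(k, R) = -109 + k² (o(k, R) = -9 + (k*k - 4*5²) = -9 + (k² - 4*25) = -9 + (k² - 100) = -9 + (-100 + k²) = -109 + k²)
o(31, 10) + 3967 = (-109 + 31²) + 3967 = (-109 + 961) + 3967 = 852 + 3967 = 4819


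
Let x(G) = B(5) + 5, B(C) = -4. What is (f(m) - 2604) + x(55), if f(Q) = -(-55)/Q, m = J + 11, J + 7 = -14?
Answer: -5217/2 ≈ -2608.5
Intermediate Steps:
J = -21 (J = -7 - 14 = -21)
x(G) = 1 (x(G) = -4 + 5 = 1)
m = -10 (m = -21 + 11 = -10)
f(Q) = 55/Q
(f(m) - 2604) + x(55) = (55/(-10) - 2604) + 1 = (55*(-⅒) - 2604) + 1 = (-11/2 - 2604) + 1 = -5219/2 + 1 = -5217/2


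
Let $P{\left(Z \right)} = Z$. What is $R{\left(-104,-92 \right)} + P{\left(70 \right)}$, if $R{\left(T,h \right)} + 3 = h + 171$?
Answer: $146$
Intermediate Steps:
$R{\left(T,h \right)} = 168 + h$ ($R{\left(T,h \right)} = -3 + \left(h + 171\right) = -3 + \left(171 + h\right) = 168 + h$)
$R{\left(-104,-92 \right)} + P{\left(70 \right)} = \left(168 - 92\right) + 70 = 76 + 70 = 146$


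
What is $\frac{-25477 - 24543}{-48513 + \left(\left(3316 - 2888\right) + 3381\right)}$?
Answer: $\frac{12505}{11176} \approx 1.1189$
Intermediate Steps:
$\frac{-25477 - 24543}{-48513 + \left(\left(3316 - 2888\right) + 3381\right)} = - \frac{50020}{-48513 + \left(428 + 3381\right)} = - \frac{50020}{-48513 + 3809} = - \frac{50020}{-44704} = \left(-50020\right) \left(- \frac{1}{44704}\right) = \frac{12505}{11176}$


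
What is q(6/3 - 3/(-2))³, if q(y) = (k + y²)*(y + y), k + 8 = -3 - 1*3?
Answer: -117649/64 ≈ -1838.3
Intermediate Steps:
k = -14 (k = -8 + (-3 - 1*3) = -8 + (-3 - 3) = -8 - 6 = -14)
q(y) = 2*y*(-14 + y²) (q(y) = (-14 + y²)*(y + y) = (-14 + y²)*(2*y) = 2*y*(-14 + y²))
q(6/3 - 3/(-2))³ = (2*(6/3 - 3/(-2))*(-14 + (6/3 - 3/(-2))²))³ = (2*(6*(⅓) - 3*(-½))*(-14 + (6*(⅓) - 3*(-½))²))³ = (2*(2 + 3/2)*(-14 + (2 + 3/2)²))³ = (2*(7/2)*(-14 + (7/2)²))³ = (2*(7/2)*(-14 + 49/4))³ = (2*(7/2)*(-7/4))³ = (-49/4)³ = -117649/64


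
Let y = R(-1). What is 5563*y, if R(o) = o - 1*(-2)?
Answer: 5563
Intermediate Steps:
R(o) = 2 + o (R(o) = o + 2 = 2 + o)
y = 1 (y = 2 - 1 = 1)
5563*y = 5563*1 = 5563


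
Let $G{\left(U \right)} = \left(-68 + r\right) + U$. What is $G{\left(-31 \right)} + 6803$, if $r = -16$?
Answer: $6688$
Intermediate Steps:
$G{\left(U \right)} = -84 + U$ ($G{\left(U \right)} = \left(-68 - 16\right) + U = -84 + U$)
$G{\left(-31 \right)} + 6803 = \left(-84 - 31\right) + 6803 = -115 + 6803 = 6688$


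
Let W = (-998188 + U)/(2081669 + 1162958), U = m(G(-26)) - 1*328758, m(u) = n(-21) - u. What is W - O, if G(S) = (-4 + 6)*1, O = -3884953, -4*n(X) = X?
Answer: 50420888282353/12978508 ≈ 3.8850e+6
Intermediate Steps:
n(X) = -X/4
G(S) = 2 (G(S) = 2*1 = 2)
m(u) = 21/4 - u (m(u) = -¼*(-21) - u = 21/4 - u)
U = -1315019/4 (U = (21/4 - 1*2) - 1*328758 = (21/4 - 2) - 328758 = 13/4 - 328758 = -1315019/4 ≈ -3.2876e+5)
W = -5307771/12978508 (W = (-998188 - 1315019/4)/(2081669 + 1162958) = -5307771/4/3244627 = -5307771/4*1/3244627 = -5307771/12978508 ≈ -0.40897)
W - O = -5307771/12978508 - 1*(-3884953) = -5307771/12978508 + 3884953 = 50420888282353/12978508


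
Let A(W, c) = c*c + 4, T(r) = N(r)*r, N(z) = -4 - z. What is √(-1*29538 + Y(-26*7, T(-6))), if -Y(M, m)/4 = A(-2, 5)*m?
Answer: I*√28146 ≈ 167.77*I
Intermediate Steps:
T(r) = r*(-4 - r) (T(r) = (-4 - r)*r = r*(-4 - r))
A(W, c) = 4 + c² (A(W, c) = c² + 4 = 4 + c²)
Y(M, m) = -116*m (Y(M, m) = -4*(4 + 5²)*m = -4*(4 + 25)*m = -116*m)
√(-1*29538 + Y(-26*7, T(-6))) = √(-1*29538 - (-116)*(-6)*(4 - 6)) = √(-29538 - (-116)*(-6)*(-2)) = √(-29538 - 116*(-12)) = √(-29538 + 1392) = √(-28146) = I*√28146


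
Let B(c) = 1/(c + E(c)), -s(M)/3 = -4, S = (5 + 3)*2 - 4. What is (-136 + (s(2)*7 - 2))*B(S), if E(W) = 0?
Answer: -9/2 ≈ -4.5000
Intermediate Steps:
S = 12 (S = 8*2 - 4 = 16 - 4 = 12)
s(M) = 12 (s(M) = -3*(-4) = 12)
B(c) = 1/c (B(c) = 1/(c + 0) = 1/c)
(-136 + (s(2)*7 - 2))*B(S) = (-136 + (12*7 - 2))/12 = (-136 + (84 - 2))*(1/12) = (-136 + 82)*(1/12) = -54*1/12 = -9/2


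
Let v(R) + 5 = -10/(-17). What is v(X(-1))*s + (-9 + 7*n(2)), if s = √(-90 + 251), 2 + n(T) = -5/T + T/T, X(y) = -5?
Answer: -67/2 - 75*√161/17 ≈ -89.479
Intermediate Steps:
n(T) = -1 - 5/T (n(T) = -2 + (-5/T + T/T) = -2 + (-5/T + 1) = -2 + (1 - 5/T) = -1 - 5/T)
v(R) = -75/17 (v(R) = -5 - 10/(-17) = -5 - 10*(-1/17) = -5 + 10/17 = -75/17)
s = √161 ≈ 12.689
v(X(-1))*s + (-9 + 7*n(2)) = -75*√161/17 + (-9 + 7*((-5 - 1*2)/2)) = -75*√161/17 + (-9 + 7*((-5 - 2)/2)) = -75*√161/17 + (-9 + 7*((½)*(-7))) = -75*√161/17 + (-9 + 7*(-7/2)) = -75*√161/17 + (-9 - 49/2) = -75*√161/17 - 67/2 = -67/2 - 75*√161/17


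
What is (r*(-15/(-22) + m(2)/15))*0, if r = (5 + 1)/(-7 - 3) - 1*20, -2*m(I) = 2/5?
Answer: 0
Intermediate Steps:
m(I) = -⅕ (m(I) = -1/5 = -½*⅖ = -⅕)
r = -103/5 (r = 6/(-10) - 20 = 6*(-⅒) - 20 = -⅗ - 20 = -103/5 ≈ -20.600)
(r*(-15/(-22) + m(2)/15))*0 = -103*(-15/(-22) - ⅕/15)/5*0 = -103*(-15*(-1/22) - ⅕*1/15)/5*0 = -103*(15/22 - 1/75)/5*0 = -103/5*1103/1650*0 = -113609/8250*0 = 0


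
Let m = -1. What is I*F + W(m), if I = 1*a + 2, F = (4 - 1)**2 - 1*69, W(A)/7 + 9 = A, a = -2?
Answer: -70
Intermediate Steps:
W(A) = -63 + 7*A
F = -60 (F = 3**2 - 69 = 9 - 69 = -60)
I = 0 (I = 1*(-2) + 2 = -2 + 2 = 0)
I*F + W(m) = 0*(-60) + (-63 + 7*(-1)) = 0 + (-63 - 7) = 0 - 70 = -70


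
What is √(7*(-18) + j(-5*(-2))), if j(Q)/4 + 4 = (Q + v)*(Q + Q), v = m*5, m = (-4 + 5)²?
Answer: 23*√2 ≈ 32.527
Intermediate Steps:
m = 1 (m = 1² = 1)
v = 5 (v = 1*5 = 5)
j(Q) = -16 + 8*Q*(5 + Q) (j(Q) = -16 + 4*((Q + 5)*(Q + Q)) = -16 + 4*((5 + Q)*(2*Q)) = -16 + 4*(2*Q*(5 + Q)) = -16 + 8*Q*(5 + Q))
√(7*(-18) + j(-5*(-2))) = √(7*(-18) + (-16 + 8*(-5*(-2))² + 40*(-5*(-2)))) = √(-126 + (-16 + 8*10² + 40*10)) = √(-126 + (-16 + 8*100 + 400)) = √(-126 + (-16 + 800 + 400)) = √(-126 + 1184) = √1058 = 23*√2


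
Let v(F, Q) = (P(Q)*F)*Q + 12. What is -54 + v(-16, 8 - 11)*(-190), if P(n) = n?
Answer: 25026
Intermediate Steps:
v(F, Q) = 12 + F*Q**2 (v(F, Q) = (Q*F)*Q + 12 = (F*Q)*Q + 12 = F*Q**2 + 12 = 12 + F*Q**2)
-54 + v(-16, 8 - 11)*(-190) = -54 + (12 - 16*(8 - 11)**2)*(-190) = -54 + (12 - 16*(-3)**2)*(-190) = -54 + (12 - 16*9)*(-190) = -54 + (12 - 144)*(-190) = -54 - 132*(-190) = -54 + 25080 = 25026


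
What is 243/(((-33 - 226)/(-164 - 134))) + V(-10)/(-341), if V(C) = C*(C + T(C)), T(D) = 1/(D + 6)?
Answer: 49333253/176638 ≈ 279.29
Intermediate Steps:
T(D) = 1/(6 + D)
V(C) = C*(C + 1/(6 + C))
243/(((-33 - 226)/(-164 - 134))) + V(-10)/(-341) = 243/(((-33 - 226)/(-164 - 134))) - 10*(1 - 10*(6 - 10))/(6 - 10)/(-341) = 243/((-259/(-298))) - 10*(1 - 10*(-4))/(-4)*(-1/341) = 243/((-259*(-1/298))) - 10*(-¼)*(1 + 40)*(-1/341) = 243/(259/298) - 10*(-¼)*41*(-1/341) = 243*(298/259) + (205/2)*(-1/341) = 72414/259 - 205/682 = 49333253/176638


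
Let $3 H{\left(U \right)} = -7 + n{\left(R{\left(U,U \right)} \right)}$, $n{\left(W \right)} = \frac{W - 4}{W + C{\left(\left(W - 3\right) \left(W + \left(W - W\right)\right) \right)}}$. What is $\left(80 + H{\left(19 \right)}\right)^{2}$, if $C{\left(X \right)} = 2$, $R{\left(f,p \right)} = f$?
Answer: $\frac{2676496}{441} \approx 6069.1$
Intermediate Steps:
$n{\left(W \right)} = \frac{-4 + W}{2 + W}$ ($n{\left(W \right)} = \frac{W - 4}{W + 2} = \frac{-4 + W}{2 + W}$)
$H{\left(U \right)} = - \frac{7}{3} + \frac{-4 + U}{3 \left(2 + U\right)}$ ($H{\left(U \right)} = \frac{-7 + \frac{-4 + U}{2 + U}}{3} = - \frac{7}{3} + \frac{-4 + U}{3 \left(2 + U\right)}$)
$\left(80 + H{\left(19 \right)}\right)^{2} = \left(80 + \frac{2 \left(-3 - 19\right)}{2 + 19}\right)^{2} = \left(80 + \frac{2 \left(-3 - 19\right)}{21}\right)^{2} = \left(80 + 2 \cdot \frac{1}{21} \left(-22\right)\right)^{2} = \left(80 - \frac{44}{21}\right)^{2} = \left(\frac{1636}{21}\right)^{2} = \frac{2676496}{441}$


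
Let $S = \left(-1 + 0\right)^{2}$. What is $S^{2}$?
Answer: $1$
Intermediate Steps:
$S = 1$ ($S = \left(-1\right)^{2} = 1$)
$S^{2} = 1^{2} = 1$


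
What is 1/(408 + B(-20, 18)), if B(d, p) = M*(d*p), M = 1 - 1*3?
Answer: 1/1128 ≈ 0.00088653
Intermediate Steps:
M = -2 (M = 1 - 3 = -2)
B(d, p) = -2*d*p
1/(408 + B(-20, 18)) = 1/(408 - 2*(-20)*18) = 1/(408 + 720) = 1/1128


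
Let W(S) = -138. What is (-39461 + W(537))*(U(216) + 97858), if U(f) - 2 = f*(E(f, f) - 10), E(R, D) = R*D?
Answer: -402856308204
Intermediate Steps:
E(R, D) = D*R
U(f) = 2 + f*(-10 + f²) (U(f) = 2 + f*(f*f - 10) = 2 + f*(f² - 10) = 2 + f*(-10 + f²))
(-39461 + W(537))*(U(216) + 97858) = (-39461 - 138)*((2 + 216³ - 10*216) + 97858) = -39599*((2 + 10077696 - 2160) + 97858) = -39599*(10075538 + 97858) = -39599*10173396 = -402856308204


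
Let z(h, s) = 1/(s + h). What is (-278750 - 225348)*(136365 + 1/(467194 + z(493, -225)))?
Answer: -8606963185539991874/125207993 ≈ -6.8741e+10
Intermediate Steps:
z(h, s) = 1/(h + s)
(-278750 - 225348)*(136365 + 1/(467194 + z(493, -225))) = (-278750 - 225348)*(136365 + 1/(467194 + 1/(493 - 225))) = -504098*(136365 + 1/(467194 + 1/268)) = -504098*(136365 + 1/(125207993/268)) = -504098*(136365 + 268/125207993) = -504098*17073987965713/125207993 = -8606963185539991874/125207993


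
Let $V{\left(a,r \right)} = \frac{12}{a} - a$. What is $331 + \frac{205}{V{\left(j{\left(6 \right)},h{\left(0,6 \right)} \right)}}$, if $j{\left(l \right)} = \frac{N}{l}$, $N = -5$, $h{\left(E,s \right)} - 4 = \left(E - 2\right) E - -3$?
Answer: $\frac{128567}{407} \approx 315.89$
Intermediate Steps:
$h{\left(E,s \right)} = 7 + E \left(-2 + E\right)$ ($h{\left(E,s \right)} = 4 + \left(\left(E - 2\right) E - -3\right) = 4 + \left(\left(-2 + E\right) E + 3\right) = 4 + \left(E \left(-2 + E\right) + 3\right) = 4 + \left(3 + E \left(-2 + E\right)\right) = 7 + E \left(-2 + E\right)$)
$j{\left(l \right)} = - \frac{5}{l}$
$V{\left(a,r \right)} = - a + \frac{12}{a}$
$331 + \frac{205}{V{\left(j{\left(6 \right)},h{\left(0,6 \right)} \right)}} = 331 + \frac{205}{- \frac{-5}{6} + \frac{12}{\left(-5\right) \frac{1}{6}}} = 331 + \frac{205}{\left(-1\right) \left(- \frac{5}{6}\right) + \frac{12}{- \frac{5}{6}}} = 331 + \frac{205}{\frac{5}{6} + 12 \left(- \frac{6}{5}\right)} = 331 + \frac{205}{\frac{5}{6} - \frac{72}{5}} = 331 + \frac{205}{- \frac{407}{30}} = 331 + 205 \left(- \frac{30}{407}\right) = 331 - \frac{6150}{407} = \frac{128567}{407}$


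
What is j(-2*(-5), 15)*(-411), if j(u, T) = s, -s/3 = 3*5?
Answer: 18495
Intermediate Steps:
s = -45 (s = -9*5 = -3*15 = -45)
j(u, T) = -45
j(-2*(-5), 15)*(-411) = -45*(-411) = 18495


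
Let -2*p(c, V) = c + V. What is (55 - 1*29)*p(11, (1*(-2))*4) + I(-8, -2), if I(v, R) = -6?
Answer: -45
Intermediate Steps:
p(c, V) = -V/2 - c/2 (p(c, V) = -(c + V)/2 = -(V + c)/2 = -V/2 - c/2)
(55 - 1*29)*p(11, (1*(-2))*4) + I(-8, -2) = (55 - 1*29)*(-1*(-2)*4/2 - ½*11) - 6 = (55 - 29)*(-(-1)*4 - 11/2) - 6 = 26*(-½*(-8) - 11/2) - 6 = 26*(4 - 11/2) - 6 = 26*(-3/2) - 6 = -39 - 6 = -45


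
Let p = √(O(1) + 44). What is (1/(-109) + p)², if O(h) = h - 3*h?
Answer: 499003/11881 - 2*√42/109 ≈ 41.881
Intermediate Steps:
O(h) = -2*h
p = √42 (p = √(-2*1 + 44) = √(-2 + 44) = √42 ≈ 6.4807)
(1/(-109) + p)² = (1/(-109) + √42)² = (-1/109 + √42)²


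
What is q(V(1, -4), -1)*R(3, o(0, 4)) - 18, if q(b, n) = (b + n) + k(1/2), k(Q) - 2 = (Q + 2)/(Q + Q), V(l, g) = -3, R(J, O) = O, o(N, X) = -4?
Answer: -20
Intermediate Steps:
k(Q) = 2 + (2 + Q)/(2*Q) (k(Q) = 2 + (Q + 2)/(Q + Q) = 2 + (2 + Q)/((2*Q)) = 2 + (2 + Q)*(1/(2*Q)) = 2 + (2 + Q)/(2*Q))
q(b, n) = 9/2 + b + n (q(b, n) = (b + n) + (5/2 + 1/(1/2)) = (b + n) + (5/2 + 2) = (b + n) + 9/2 = 9/2 + b + n)
q(V(1, -4), -1)*R(3, o(0, 4)) - 18 = (9/2 - 3 - 1)*(-4) - 18 = (1/2)*(-4) - 18 = -2 - 18 = -20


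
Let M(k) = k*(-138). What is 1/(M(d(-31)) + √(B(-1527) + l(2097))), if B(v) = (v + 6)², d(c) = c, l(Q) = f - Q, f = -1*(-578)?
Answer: 2139/7994681 - √2311922/15989362 ≈ 0.00017246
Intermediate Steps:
f = 578
l(Q) = 578 - Q
B(v) = (6 + v)²
M(k) = -138*k
1/(M(d(-31)) + √(B(-1527) + l(2097))) = 1/(-138*(-31) + √((6 - 1527)² + (578 - 1*2097))) = 1/(4278 + √((-1521)² + (578 - 2097))) = 1/(4278 + √(2313441 - 1519)) = 1/(4278 + √2311922)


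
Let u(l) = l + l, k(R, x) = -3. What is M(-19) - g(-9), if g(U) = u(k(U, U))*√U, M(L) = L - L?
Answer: 18*I ≈ 18.0*I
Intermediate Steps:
M(L) = 0
u(l) = 2*l
g(U) = -6*√U (g(U) = (2*(-3))*√U = -6*√U)
M(-19) - g(-9) = 0 - (-6)*√(-9) = 0 - (-6)*3*I = 0 - (-18)*I = 0 + 18*I = 18*I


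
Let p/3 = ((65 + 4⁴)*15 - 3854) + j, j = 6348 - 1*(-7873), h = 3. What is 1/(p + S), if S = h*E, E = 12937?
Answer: 1/84357 ≈ 1.1854e-5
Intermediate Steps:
S = 38811 (S = 3*12937 = 38811)
j = 14221 (j = 6348 + 7873 = 14221)
p = 45546 (p = 3*(((65 + 4⁴)*15 - 3854) + 14221) = 3*(((65 + 256)*15 - 3854) + 14221) = 3*((321*15 - 3854) + 14221) = 3*((4815 - 3854) + 14221) = 3*(961 + 14221) = 3*15182 = 45546)
1/(p + S) = 1/(45546 + 38811) = 1/84357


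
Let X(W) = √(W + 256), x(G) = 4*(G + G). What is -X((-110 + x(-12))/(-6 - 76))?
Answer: -√434559/41 ≈ -16.078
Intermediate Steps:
x(G) = 8*G (x(G) = 4*(2*G) = 8*G)
X(W) = √(256 + W)
-X((-110 + x(-12))/(-6 - 76)) = -√(256 + (-110 + 8*(-12))/(-6 - 76)) = -√(256 + (-110 - 96)/(-82)) = -√(256 - 206*(-1/82)) = -√(256 + 103/41) = -√(10599/41) = -√434559/41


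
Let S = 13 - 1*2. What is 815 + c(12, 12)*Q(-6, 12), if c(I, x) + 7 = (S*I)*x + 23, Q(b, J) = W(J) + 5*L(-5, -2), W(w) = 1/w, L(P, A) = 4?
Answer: 98845/3 ≈ 32948.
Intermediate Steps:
S = 11 (S = 13 - 2 = 11)
Q(b, J) = 20 + 1/J (Q(b, J) = 1/J + 5*4 = 1/J + 20 = 20 + 1/J)
c(I, x) = 16 + 11*I*x (c(I, x) = -7 + ((11*I)*x + 23) = -7 + (11*I*x + 23) = -7 + (23 + 11*I*x) = 16 + 11*I*x)
815 + c(12, 12)*Q(-6, 12) = 815 + (16 + 11*12*12)*(20 + 1/12) = 815 + (16 + 1584)*(20 + 1/12) = 815 + 1600*(241/12) = 815 + 96400/3 = 98845/3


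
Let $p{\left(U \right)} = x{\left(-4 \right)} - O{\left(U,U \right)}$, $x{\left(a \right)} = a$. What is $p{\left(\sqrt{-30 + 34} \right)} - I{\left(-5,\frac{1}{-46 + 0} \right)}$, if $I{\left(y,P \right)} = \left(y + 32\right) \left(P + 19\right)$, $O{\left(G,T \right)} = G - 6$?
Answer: $- \frac{23571}{46} \approx -512.41$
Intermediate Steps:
$O{\left(G,T \right)} = -6 + G$ ($O{\left(G,T \right)} = G - 6 = -6 + G$)
$p{\left(U \right)} = 2 - U$ ($p{\left(U \right)} = -4 - \left(-6 + U\right) = 2 - U$)
$I{\left(y,P \right)} = \left(19 + P\right) \left(32 + y\right)$ ($I{\left(y,P \right)} = \left(32 + y\right) \left(19 + P\right) = \left(19 + P\right) \left(32 + y\right)$)
$p{\left(\sqrt{-30 + 34} \right)} - I{\left(-5,\frac{1}{-46 + 0} \right)} = \left(2 - \sqrt{-30 + 34}\right) - \left(608 + 19 \left(-5\right) + \frac{32}{-46 + 0} + \frac{1}{-46 + 0} \left(-5\right)\right) = \left(2 - \sqrt{4}\right) - \left(608 - 95 + \frac{32}{-46} + \frac{1}{-46} \left(-5\right)\right) = \left(2 - 2\right) - \left(608 - 95 + 32 \left(- \frac{1}{46}\right) - - \frac{5}{46}\right) = \left(2 - 2\right) - \left(608 - 95 - \frac{16}{23} + \frac{5}{46}\right) = 0 - \frac{23571}{46} = - \frac{23571}{46}$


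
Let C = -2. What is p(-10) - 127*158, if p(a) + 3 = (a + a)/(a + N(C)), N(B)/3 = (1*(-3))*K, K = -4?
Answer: -260907/13 ≈ -20070.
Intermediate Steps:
N(B) = 36 (N(B) = 3*((1*(-3))*(-4)) = 3*(-3*(-4)) = 3*12 = 36)
p(a) = -3 + 2*a/(36 + a) (p(a) = -3 + (a + a)/(a + 36) = -3 + (2*a)/(36 + a) = -3 + 2*a/(36 + a))
p(-10) - 127*158 = (-108 - 1*(-10))/(36 - 10) - 127*158 = (-108 + 10)/26 - 20066 = (1/26)*(-98) - 20066 = -49/13 - 20066 = -260907/13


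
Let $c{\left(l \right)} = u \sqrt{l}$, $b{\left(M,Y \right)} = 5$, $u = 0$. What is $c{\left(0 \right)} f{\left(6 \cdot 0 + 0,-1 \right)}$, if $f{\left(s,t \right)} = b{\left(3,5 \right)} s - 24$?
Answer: $0$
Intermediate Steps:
$c{\left(l \right)} = 0$ ($c{\left(l \right)} = 0 \sqrt{l} = 0$)
$f{\left(s,t \right)} = -24 + 5 s$ ($f{\left(s,t \right)} = 5 s - 24 = -24 + 5 s$)
$c{\left(0 \right)} f{\left(6 \cdot 0 + 0,-1 \right)} = 0 \left(-24 + 5 \left(6 \cdot 0 + 0\right)\right) = 0 \left(-24 + 5 \left(0 + 0\right)\right) = 0 \left(-24 + 5 \cdot 0\right) = 0 \left(-24 + 0\right) = 0 \left(-24\right) = 0$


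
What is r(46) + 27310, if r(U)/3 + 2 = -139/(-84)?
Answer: 764651/28 ≈ 27309.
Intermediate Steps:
r(U) = -29/28 (r(U) = -6 + 3*(-139/(-84)) = -6 + 3*(-139*(-1/84)) = -6 + 3*(139/84) = -6 + 139/28 = -29/28)
r(46) + 27310 = -29/28 + 27310 = 764651/28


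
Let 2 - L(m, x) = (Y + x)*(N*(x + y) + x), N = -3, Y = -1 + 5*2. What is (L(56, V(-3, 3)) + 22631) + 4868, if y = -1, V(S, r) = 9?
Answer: 27771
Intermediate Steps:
Y = 9 (Y = -1 + 10 = 9)
L(m, x) = 2 - (3 - 2*x)*(9 + x) (L(m, x) = 2 - (9 + x)*(-3*(x - 1) + x) = 2 - (9 + x)*(-3*(-1 + x) + x) = 2 - (9 + x)*((3 - 3*x) + x) = 2 - (9 + x)*(3 - 2*x) = 2 - (3 - 2*x)*(9 + x))
(L(56, V(-3, 3)) + 22631) + 4868 = ((-25 + 2*9**2 + 15*9) + 22631) + 4868 = ((-25 + 2*81 + 135) + 22631) + 4868 = ((-25 + 162 + 135) + 22631) + 4868 = (272 + 22631) + 4868 = 22903 + 4868 = 27771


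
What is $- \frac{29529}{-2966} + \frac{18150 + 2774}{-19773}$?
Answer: $\frac{521816333}{58646718} \approx 8.8976$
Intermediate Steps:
$- \frac{29529}{-2966} + \frac{18150 + 2774}{-19773} = \left(-29529\right) \left(- \frac{1}{2966}\right) + 20924 \left(- \frac{1}{19773}\right) = \frac{29529}{2966} - \frac{20924}{19773} = \frac{521816333}{58646718}$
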